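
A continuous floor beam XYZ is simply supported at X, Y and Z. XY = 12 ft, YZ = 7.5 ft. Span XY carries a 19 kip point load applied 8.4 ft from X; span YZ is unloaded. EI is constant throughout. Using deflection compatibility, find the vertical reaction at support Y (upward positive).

R_Y = 18.73 kip

Release continuity at Y by inserting a hinge; the redundant is the internal moment M_Y. The primary structure is two simply-supported spans XY and YZ.
End slopes at the hinge Y, treating each span as simply supported:
  span XY: point load 19 at a = 8.4: Pab(L + a)/(6LEI) = 162.8/EI
  relative rotation θ_0 = (162.8 + 0)/EI = 162.8/EI
A unit hogging moment at Y produces rotation L₁/(3EI) + L₂/(3EI) = 6.5/EI.
Slope continuity at Y: θ_0 = M_Y·6.5/EI, so M_Y = 162.8/6.5 = 25.04 kip·ft (hogging).
Span XY, ΣM about X with M_Y applied at Y: R_Y^{XY}·12 = 159.6 + 25.04, so R_Y^{XY} = 15.39 kip and R_X = 19 − 15.39 = 3.613 kip.
Span YZ, ΣM about Z: R_Y^{YZ}·7.5 = 0 + 25.04, so R_Y^{YZ} = 3.339 kip and R_Z = 0 − 3.339 = -3.339 kip.
R_Y = 15.39 + 3.339 = 18.73 kip.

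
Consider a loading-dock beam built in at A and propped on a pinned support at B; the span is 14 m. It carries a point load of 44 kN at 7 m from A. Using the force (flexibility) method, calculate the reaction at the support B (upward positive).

Remove the prop at B; the released (primary) structure is a cantilever built in at A.
Deflection at B on the released cantilever, summing each load's contribution:
  point load 44 at a = 7: Pa²(3L − a)/(6EI) = 12577/EI
Flexibility coefficient — unit upward force at B: δ_{BB} = L³/(3EI) = 914.7/EI.
The prop prevents deflection at B: R_B = δ_0/δ_{BB} = 12577/914.7 = 13.75 kN.

R_B = 13.75 kN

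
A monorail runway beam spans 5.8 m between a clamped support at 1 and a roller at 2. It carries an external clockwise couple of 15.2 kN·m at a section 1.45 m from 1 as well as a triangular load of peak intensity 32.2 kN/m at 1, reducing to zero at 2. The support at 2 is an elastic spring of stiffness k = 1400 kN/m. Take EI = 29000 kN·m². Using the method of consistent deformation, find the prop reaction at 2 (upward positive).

R_2 = 15.47 kN

Take the reaction at 2 as the redundant and release it; the primary structure is a cantilever fixed at 1.
Free-end deflection of the primary structure under the applied loading (downward +):
  clockwise couple 15.2 at a = 1.45: M₀a(2L − a)/(2EI) = 111.9/EI
  triangular load, peak 32.2 at the fixed end: w₀L⁴/(30EI) = 1215/EI
  δ_0 = 1326/EI
Tip deflection under a unit load at 2: L³/(3EI) = 65.04/EI.
With EI = 29000 kN·m²: δ_0 = 0.045741 m and δ_{22} = 0.002243 m/kN.
Compatibility — the spring shortens by R_2/k under the reaction it provides: δ_0 − R_2·δ_{22} = R_2/k. With 1/k = 0.000714 m/kN, R_2 = δ_0 / (δ_{22} + 1/k) = 0.045741 / (0.002243 + 0.000714) = 15.47 kN.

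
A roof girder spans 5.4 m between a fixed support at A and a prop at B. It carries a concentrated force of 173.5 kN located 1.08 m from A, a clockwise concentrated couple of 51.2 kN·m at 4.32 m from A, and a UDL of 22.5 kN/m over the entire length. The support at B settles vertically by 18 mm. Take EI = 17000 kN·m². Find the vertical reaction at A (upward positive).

Release the roller at B. Primary structure: cantilever fixed at A.
Deflection at B on the released cantilever, summing each load's contribution:
  point load 173.5 at a = 1.08: Pa²(3L − a)/(6EI) = 510/EI
  clockwise couple 51.2 at a = 4.32: M₀a(2L − a)/(2EI) = 716.6/EI
  UDL 22.5: wL⁴/(8EI) = 2391/EI
  δ_0 = 3618/EI
Flexibility coefficient — unit upward force at B: δ_{BB} = L³/(3EI) = 52.49/EI.
With EI = 17000 kN·m²: δ_0 = 0.21283 m and δ_{BB} = 0.003088 m/kN.
Compatibility — the beam at B must follow the support down by 0.018 m: δ_0 − R_B·δ_{BB} = 0.018, so R_B = (0.21283 − 0.018)/0.003088 = 63.1 kN.
Vertical equilibrium: R_A = ΣP − R_B = 295 − 63.1 = 231.9 kN.

R_A = 231.9 kN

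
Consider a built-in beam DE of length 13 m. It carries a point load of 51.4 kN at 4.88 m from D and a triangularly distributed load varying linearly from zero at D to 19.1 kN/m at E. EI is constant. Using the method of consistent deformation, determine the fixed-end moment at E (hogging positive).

M_E = 220.2 kN·m

Release both end moments; the primary structure is a simply-supported span DE with redundants M_D and M_E.
End rotations of the released simple span under the applied load (×1/EI):
  at D: point load 51.4 at a = 4.88: Pab(L + b)/(6LEI) = 551.5/EI
  at E: point load 51.4 at a = 4.88: Pab(L + a)/(6LEI) = 466.9/EI
  at D: triangular load, peak 19.1: 7w₀L³/(360EI) = 815.9/EI
  at E: triangular load, peak 19.1: w₀L³/(45EI) = 932.5/EI
  θ_D0 = 1367/EI,  θ_E0 = 1399/EI
Flexibility coefficients: a unit moment at one end gives L/(3EI) there and L/(6EI) at the far end, so f₁₁ = f₂₂ = 4.333/EI and f₁₂ = f₂₁ = 2.167/EI.
Compatibility — zero rotation at each built-in end:
  4.333 M_D + 2.167 M_E = 1367
  2.167 M_D + 4.333 M_E = 1399
Solving the pair gives M_D = 205.5 kN·m and M_E = 220.2 kN·m (hogging).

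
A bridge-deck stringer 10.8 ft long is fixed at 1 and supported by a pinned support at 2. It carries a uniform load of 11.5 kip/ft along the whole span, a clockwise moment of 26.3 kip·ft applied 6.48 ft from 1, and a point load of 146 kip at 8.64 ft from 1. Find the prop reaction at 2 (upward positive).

R_2 = 152.4 kip

Choose R_2 as the redundant. The primary structure is the cantilever fixed at 1.
Free-end deflection of the primary structure under the applied loading (downward +):
  UDL 11.5: wL⁴/(8EI) = 19557/EI
  clockwise couple 26.3 at a = 6.48: M₀a(2L − a)/(2EI) = 1288/EI
  point load 146 at a = 8.64: Pa²(3L − a)/(6EI) = 43159/EI
  δ_0 = 64005/EI
Flexibility coefficient — unit upward force at 2: δ_{22} = L³/(3EI) = 419.9/EI.
Compatibility at 2: δ_0 − R_2·δ_{22} = 0, so R_2 = 64005/419.9 = 152.4 kip.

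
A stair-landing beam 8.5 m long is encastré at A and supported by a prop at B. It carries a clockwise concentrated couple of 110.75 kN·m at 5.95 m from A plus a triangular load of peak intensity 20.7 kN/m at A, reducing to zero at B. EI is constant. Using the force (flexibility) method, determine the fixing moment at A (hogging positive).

Take the reaction at B as the redundant and release it; the primary structure is a cantilever fixed at A.
Downward deflection at the released point B due to the loads:
  clockwise couple 110.75 at a = 5.95: M₀a(2L − a)/(2EI) = 3641/EI
  triangular load, peak 20.7 at the fixed end: w₀L⁴/(30EI) = 3602/EI
  δ_0 = 7243/EI
Tip deflection under a unit load at B: L³/(3EI) = 204.7/EI.
Compatibility at B: δ_0 − R_B·δ_{BB} = 0, so R_B = 7243/204.7 = 35.38 kN.
Moment equilibrium about A: M_A = Σ(load moments about A) − R_B·L = 360 − 35.38×8.5 = 59.28 kN·m.

M_A = 59.28 kN·m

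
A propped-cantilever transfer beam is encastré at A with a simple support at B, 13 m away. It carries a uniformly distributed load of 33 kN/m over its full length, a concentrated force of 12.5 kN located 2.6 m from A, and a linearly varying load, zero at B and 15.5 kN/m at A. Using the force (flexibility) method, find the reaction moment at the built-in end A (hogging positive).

M_A = 895.2 kN·m

Release the roller at B. Primary structure: cantilever fixed at A.
Primary-structure tip deflection at B by superposition:
  UDL 33: wL⁴/(8EI) = 117814/EI
  point load 12.5 at a = 2.6: Pa²(3L − a)/(6EI) = 512.6/EI
  triangular load, peak 15.5 at the fixed end: w₀L⁴/(30EI) = 14757/EI
  δ_0 = 133083/EI
Tip deflection under a unit load at B: L³/(3EI) = 732.3/EI.
Compatibility at B: δ_0 − R_B·δ_{BB} = 0, so R_B = 133083/732.3 = 181.7 kN.
Moment equilibrium about A: M_A = Σ(load moments about A) − R_B·L = 3258 − 181.7×13 = 895.2 kN·m.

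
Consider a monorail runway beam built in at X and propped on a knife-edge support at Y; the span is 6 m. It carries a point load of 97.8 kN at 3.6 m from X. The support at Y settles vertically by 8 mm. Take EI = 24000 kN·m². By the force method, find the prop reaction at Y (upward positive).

Choose R_Y as the redundant. The primary structure is the cantilever fixed at X.
Downward deflection at the released point Y due to the loads:
  point load 97.8 at a = 3.6: Pa²(3L − a)/(6EI) = 3042/EI
Flexibility coefficient — unit upward force at Y: δ_{YY} = L³/(3EI) = 72/EI.
With EI = 24000 kN·m²: δ_0 = 0.12675 m and δ_{YY} = 0.003 m/kN.
Compatibility — the beam at Y must follow the support down by 0.008 m: δ_0 − R_Y·δ_{YY} = 0.008, so R_Y = (0.12675 − 0.008)/0.003 = 39.58 kN.

R_Y = 39.58 kN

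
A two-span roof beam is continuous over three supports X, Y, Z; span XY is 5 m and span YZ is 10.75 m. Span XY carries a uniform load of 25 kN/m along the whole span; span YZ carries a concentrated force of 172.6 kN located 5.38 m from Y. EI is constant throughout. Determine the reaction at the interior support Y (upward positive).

R_Y = 225.5 kN

Release continuity at Y by inserting a hinge; the redundant is the internal moment M_Y. The primary structure is two simply-supported spans XY and YZ.
End slopes at the hinge Y, treating each span as simply supported:
  span XY: UDL 25: wL³/(24EI) = 130.2/EI
  span YZ: point load 172.6 at a = 5.38: Pab(L + b)/(6LEI) = 1246/EI
  relative rotation θ_0 = (130.2 + 1246)/EI = 1376/EI
A unit hogging moment at Y produces rotation L₁/(3EI) + L₂/(3EI) = 5.25/EI.
Slope continuity at Y: θ_0 = M_Y·5.25/EI, so M_Y = 1376/5.25 = 262.2 kN·m (hogging).
Span XY, ΣM about X with M_Y applied at Y: R_Y^{XY}·5 = 312.5 + 262.2, so R_Y^{XY} = 114.9 kN and R_X = 125 − 114.9 = 10.06 kN.
Span YZ, ΣM about Z: R_Y^{YZ}·10.75 = 926.9 + 262.2, so R_Y^{YZ} = 110.6 kN and R_Z = 172.6 − 110.6 = 61.99 kN.
R_Y = 114.9 + 110.6 = 225.5 kN.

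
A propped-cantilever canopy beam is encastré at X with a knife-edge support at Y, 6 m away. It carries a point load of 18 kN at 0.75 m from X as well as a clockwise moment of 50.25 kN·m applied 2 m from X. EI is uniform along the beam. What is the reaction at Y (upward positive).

Release the roller at Y. Primary structure: cantilever fixed at X.
Downward deflection at the released point Y due to the loads:
  point load 18 at a = 0.75: Pa²(3L − a)/(6EI) = 29.11/EI
  clockwise couple 50.25 at a = 2: M₀a(2L − a)/(2EI) = 502.5/EI
  δ_0 = 531.6/EI
Tip deflection under a unit load at Y: L³/(3EI) = 72/EI.
The prop prevents deflection at Y: R_Y = δ_0/δ_{YY} = 531.6/72 = 7.383 kN.

R_Y = 7.383 kN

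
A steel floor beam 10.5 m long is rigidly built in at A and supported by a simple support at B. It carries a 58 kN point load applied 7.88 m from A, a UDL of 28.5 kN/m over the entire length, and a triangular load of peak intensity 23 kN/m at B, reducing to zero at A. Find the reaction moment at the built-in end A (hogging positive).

M_A = 611.9 kN·m

Release the roller at B. Primary structure: cantilever fixed at A.
Deflection at B on the released cantilever, summing each load's contribution:
  point load 58 at a = 7.88: Pa²(3L − a)/(6EI) = 14178/EI
  UDL 28.5: wL⁴/(8EI) = 43302/EI
  triangular load, peak 23 at the free end: 11w₀L⁴/(120EI) = 25627/EI
  δ_0 = 83107/EI
Flexibility coefficient — unit upward force at B: δ_{BB} = L³/(3EI) = 385.9/EI.
The prop prevents deflection at B: R_B = δ_0/δ_{BB} = 83107/385.9 = 215.4 kN.
Moment equilibrium about A: M_A = Σ(load moments about A) − R_B·L = 2873 − 215.4×10.5 = 611.9 kN·m.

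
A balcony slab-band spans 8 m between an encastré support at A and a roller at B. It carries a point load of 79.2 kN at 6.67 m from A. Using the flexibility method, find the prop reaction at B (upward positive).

R_B = 59.63 kN

Take the reaction at B as the redundant and release it; the primary structure is a cantilever fixed at A.
Free-end deflection of the primary structure under the applied loading (downward +):
  point load 79.2 at a = 6.67: Pa²(3L − a)/(6EI) = 10177/EI
Tip deflection under a unit load at B: L³/(3EI) = 170.7/EI.
The prop prevents deflection at B: R_B = δ_0/δ_{BB} = 10177/170.7 = 59.63 kN.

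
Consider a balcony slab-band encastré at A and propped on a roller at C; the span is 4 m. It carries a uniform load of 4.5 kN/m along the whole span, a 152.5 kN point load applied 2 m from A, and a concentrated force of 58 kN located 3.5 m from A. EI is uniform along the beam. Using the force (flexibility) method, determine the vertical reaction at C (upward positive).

Take the reaction at C as the redundant and release it; the primary structure is a cantilever fixed at A.
Deflection at C on the released cantilever, summing each load's contribution:
  UDL 4.5: wL⁴/(8EI) = 144/EI
  point load 152.5 at a = 2: Pa²(3L − a)/(6EI) = 1017/EI
  point load 58 at a = 3.5: Pa²(3L − a)/(6EI) = 1007/EI
  δ_0 = 2167/EI
Tip deflection under a unit load at C: L³/(3EI) = 21.33/EI.
Compatibility at C: δ_0 − R_C·δ_{CC} = 0, so R_C = 2167/21.33 = 101.6 kN.

R_C = 101.6 kN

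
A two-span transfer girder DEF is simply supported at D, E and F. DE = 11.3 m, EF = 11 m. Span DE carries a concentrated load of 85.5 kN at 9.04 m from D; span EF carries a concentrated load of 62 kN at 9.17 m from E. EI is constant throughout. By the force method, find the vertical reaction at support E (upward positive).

Take M_E as the redundant. Released structure: two simple spans DE and EF with a hinge at E.
Discontinuity in slope at E on the released structure — sum the simple-span end rotations:
  span DE: point load 85.5 at a = 9.04: Pab(L + a)/(6LEI) = 524/EI
  span EF: point load 62 at a = 9.17: Pab(L + b)/(6LEI) = 202.3/EI
  relative rotation θ_0 = (524 + 202.3)/EI = 726.3/EI
A unit hogging moment at E produces rotation L₁/(3EI) + L₂/(3EI) = 7.433/EI.
Compatibility: M_E·(L₁+L₂)/(3EI) = θ_0, giving M_E = 97.71 kN·m (hogging).
Span DE, ΣM about D with M_E applied at E: R_E^{DE}·11.3 = 772.9 + 97.71, so R_E^{DE} = 77.05 kN and R_D = 85.5 − 77.05 = 8.453 kN.
Span EF, ΣM about F: R_E^{EF}·11 = 113.5 + 97.71, so R_E^{EF} = 19.2 kN and R_F = 62 − 19.2 = 42.8 kN.
R_E = 77.05 + 19.2 = 96.24 kN.

R_E = 96.24 kN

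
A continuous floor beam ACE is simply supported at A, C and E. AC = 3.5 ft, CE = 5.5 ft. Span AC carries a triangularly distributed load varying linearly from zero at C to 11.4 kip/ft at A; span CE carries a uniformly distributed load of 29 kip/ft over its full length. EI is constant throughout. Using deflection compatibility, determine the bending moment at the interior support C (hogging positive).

Release continuity at C by inserting a hinge; the redundant is the internal moment M_C. The primary structure is two simply-supported spans AC and CE.
End slopes at the hinge C, treating each span as simply supported:
  span AC: triangular load, peak 11.4: 7w₀L³/(360EI) = 9.504/EI
  span CE: UDL 29: wL³/(24EI) = 201/EI
  relative rotation θ_0 = (9.504 + 201)/EI = 210.5/EI
A unit hogging moment at C produces rotation L₁/(3EI) + L₂/(3EI) = 3/EI.
Compatibility: M_C·(L₁+L₂)/(3EI) = θ_0, giving M_C = 70.18 kip·ft (hogging).

M_C = 70.18 kip·ft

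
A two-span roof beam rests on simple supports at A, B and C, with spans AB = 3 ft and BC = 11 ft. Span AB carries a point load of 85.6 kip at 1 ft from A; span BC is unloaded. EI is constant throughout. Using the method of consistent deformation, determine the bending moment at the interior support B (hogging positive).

M_B = 8.152 kip·ft

Insert a hinge at B; M_B is the redundant, and each span becomes simply supported.
Rotations at B on the released spans (each span's end-slope, ×1/EI):
  span AB: point load 85.6 at a = 1: Pab(L + a)/(6LEI) = 38.04/EI
  relative rotation θ_0 = (38.04 + 0)/EI = 38.04/EI
A unit hogging moment at B produces rotation L₁/(3EI) + L₂/(3EI) = 4.667/EI.
Compatibility: M_B·(L₁+L₂)/(3EI) = θ_0, giving M_B = 8.152 kip·ft (hogging).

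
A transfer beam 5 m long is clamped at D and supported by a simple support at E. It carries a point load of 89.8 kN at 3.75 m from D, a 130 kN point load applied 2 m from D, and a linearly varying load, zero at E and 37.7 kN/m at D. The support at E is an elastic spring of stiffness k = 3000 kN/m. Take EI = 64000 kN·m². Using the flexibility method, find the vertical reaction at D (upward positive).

Release the roller at E. Primary structure: cantilever fixed at D.
Primary-structure tip deflection at E by superposition:
  point load 89.8 at a = 3.75: Pa²(3L − a)/(6EI) = 2368/EI
  point load 130 at a = 2: Pa²(3L − a)/(6EI) = 1127/EI
  triangular load, peak 37.7 at the fixed end: w₀L⁴/(30EI) = 785.4/EI
  δ_0 = 4280/EI
Flexibility coefficient — unit upward force at E: δ_{EE} = L³/(3EI) = 41.67/EI.
With EI = 64000 kN·m²: δ_0 = 0.066873 m and δ_{EE} = 0.000651 m/kN.
Compatibility — the spring shortens by R_E/k under the reaction it provides: δ_0 − R_E·δ_{EE} = R_E/k. With 1/k = 0.000333 m/kN, R_E = δ_0 / (δ_{EE} + 1/k) = 0.066873 / (0.000651 + 0.000333) = 67.93 kN.
Vertical equilibrium: R_D = ΣP − R_E = 314.1 − 67.93 = 246.1 kN.

R_D = 246.1 kN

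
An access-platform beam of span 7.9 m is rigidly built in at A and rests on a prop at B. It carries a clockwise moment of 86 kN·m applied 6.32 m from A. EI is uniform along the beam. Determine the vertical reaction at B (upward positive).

Choose R_B as the redundant. The primary structure is the cantilever fixed at A.
Primary-structure tip deflection at B by superposition:
  clockwise couple 86 at a = 6.32: M₀a(2L − a)/(2EI) = 2576/EI
Flexibility coefficient — unit upward force at B: δ_{BB} = L³/(3EI) = 164.3/EI.
The prop prevents deflection at B: R_B = δ_0/δ_{BB} = 2576/164.3 = 15.68 kN.

R_B = 15.68 kN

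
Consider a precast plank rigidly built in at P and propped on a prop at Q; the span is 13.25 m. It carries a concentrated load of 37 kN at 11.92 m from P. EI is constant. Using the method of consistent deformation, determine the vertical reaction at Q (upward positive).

R_Q = 31.45 kN

Release the roller at Q. Primary structure: cantilever fixed at P.
Downward deflection at the released point Q due to the loads:
  point load 37 at a = 11.92: Pa²(3L − a)/(6EI) = 24385/EI
Tip deflection under a unit load at Q: L³/(3EI) = 775.4/EI.
Compatibility at Q: δ_0 − R_Q·δ_{QQ} = 0, so R_Q = 24385/775.4 = 31.45 kN.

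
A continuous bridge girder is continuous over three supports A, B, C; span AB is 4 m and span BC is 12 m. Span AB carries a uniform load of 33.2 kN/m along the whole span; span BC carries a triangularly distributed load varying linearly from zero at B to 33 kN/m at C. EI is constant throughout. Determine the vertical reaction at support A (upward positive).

Take M_B as the redundant. Released structure: two simple spans AB and BC with a hinge at B.
End slopes at the hinge B, treating each span as simply supported:
  span AB: UDL 33.2: wL³/(24EI) = 88.53/EI
  span BC: triangular load, peak 33: 7w₀L³/(360EI) = 1109/EI
  relative rotation θ_0 = (88.53 + 1109)/EI = 1197/EI
A unit hogging moment at B produces rotation L₁/(3EI) + L₂/(3EI) = 5.333/EI.
Slope continuity at B: θ_0 = M_B·5.333/EI, so M_B = 1197/5.333 = 224.5 kN·m (hogging).
Span AB, ΣM about A with M_B applied at B: R_B^{AB}·4 = 265.6 + 224.5, so R_B^{AB} = 122.5 kN and R_A = 132.8 − 122.5 = 10.28 kN.

R_A = 10.28 kN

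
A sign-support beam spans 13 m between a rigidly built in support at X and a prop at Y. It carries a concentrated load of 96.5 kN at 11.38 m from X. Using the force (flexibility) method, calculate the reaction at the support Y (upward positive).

R_Y = 78.56 kN

Choose R_Y as the redundant. The primary structure is the cantilever fixed at X.
Downward deflection at the released point Y due to the loads:
  point load 96.5 at a = 11.38: Pa²(3L − a)/(6EI) = 57529/EI
Flexibility coefficient — unit upward force at Y: δ_{YY} = L³/(3EI) = 732.3/EI.
The prop prevents deflection at Y: R_Y = δ_0/δ_{YY} = 57529/732.3 = 78.56 kN.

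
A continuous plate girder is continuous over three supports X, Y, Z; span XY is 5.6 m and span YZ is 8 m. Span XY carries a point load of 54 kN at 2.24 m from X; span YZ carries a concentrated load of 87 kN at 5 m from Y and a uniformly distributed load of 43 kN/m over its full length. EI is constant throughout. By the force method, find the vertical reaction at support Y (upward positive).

Take M_Y as the redundant. Released structure: two simple spans XY and YZ with a hinge at Y.
End slopes at the hinge Y, treating each span as simply supported:
  span XY: point load 54 at a = 2.24: Pab(L + a)/(6LEI) = 94.83/EI
  span YZ: point load 87 at a = 5: Pab(L + b)/(6LEI) = 299.1/EI
  span YZ: UDL 43: wL³/(24EI) = 917.3/EI
  relative rotation θ_0 = (94.83 + 1216)/EI = 1311/EI
A unit hogging moment at Y produces rotation L₁/(3EI) + L₂/(3EI) = 4.533/EI.
Slope continuity at Y: θ_0 = M_Y·4.533/EI, so M_Y = 1311/4.533 = 289.2 kN·m (hogging).
Span XY, ΣM about X with M_Y applied at Y: R_Y^{XY}·5.6 = 121 + 289.2, so R_Y^{XY} = 73.25 kN and R_X = 54 − 73.25 = -19.25 kN.
Span YZ, ΣM about Z: R_Y^{YZ}·8 = 1637 + 289.2, so R_Y^{YZ} = 240.8 kN and R_Z = 431 − 240.8 = 190.2 kN.
R_Y = 73.25 + 240.8 = 314 kN.

R_Y = 314 kN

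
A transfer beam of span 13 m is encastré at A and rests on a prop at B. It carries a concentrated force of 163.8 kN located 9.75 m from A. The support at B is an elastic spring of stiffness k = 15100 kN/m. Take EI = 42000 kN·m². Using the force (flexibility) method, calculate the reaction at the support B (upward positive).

R_B = 103.3 kN

Choose R_B as the redundant. The primary structure is the cantilever fixed at A.
Downward deflection at the released point B due to the loads:
  point load 163.8 at a = 9.75: Pa²(3L − a)/(6EI) = 75910/EI
Flexibility coefficient — unit upward force at B: δ_{BB} = L³/(3EI) = 732.3/EI.
With EI = 42000 kN·m²: δ_0 = 1.8074 m and δ_{BB} = 0.017437 m/kN.
Compatibility — the spring shortens by R_B/k under the reaction it provides: δ_0 − R_B·δ_{BB} = R_B/k. With 1/k = 0.000066 m/kN, R_B = δ_0 / (δ_{BB} + 1/k) = 1.8074 / (0.017437 + 0.000066) = 103.3 kN.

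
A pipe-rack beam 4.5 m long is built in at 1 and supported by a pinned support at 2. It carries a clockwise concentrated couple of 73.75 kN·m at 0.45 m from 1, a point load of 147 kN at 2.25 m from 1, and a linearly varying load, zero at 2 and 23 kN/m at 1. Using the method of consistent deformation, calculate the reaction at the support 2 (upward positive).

R_2 = 60.96 kN

Choose R_2 as the redundant. The primary structure is the cantilever fixed at 1.
Deflection at 2 on the released cantilever, summing each load's contribution:
  clockwise couple 73.75 at a = 0.45: M₀a(2L − a)/(2EI) = 141.9/EI
  point load 147 at a = 2.25: Pa²(3L − a)/(6EI) = 1395/EI
  triangular load, peak 23 at the fixed end: w₀L⁴/(30EI) = 314.4/EI
  δ_0 = 1852/EI
Flexibility coefficient — unit upward force at 2: δ_{22} = L³/(3EI) = 30.38/EI.
Compatibility at 2: δ_0 − R_2·δ_{22} = 0, so R_2 = 1852/30.38 = 60.96 kN.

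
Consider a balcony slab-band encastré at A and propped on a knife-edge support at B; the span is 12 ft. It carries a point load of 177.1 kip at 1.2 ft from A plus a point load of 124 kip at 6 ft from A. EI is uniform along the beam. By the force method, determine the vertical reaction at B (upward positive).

R_B = 41.32 kip

Remove the prop at B; the released (primary) structure is a cantilever built in at A.
Primary-structure tip deflection at B by superposition:
  point load 177.1 at a = 1.2: Pa²(3L − a)/(6EI) = 1479/EI
  point load 124 at a = 6: Pa²(3L − a)/(6EI) = 22320/EI
  δ_0 = 23799/EI
Flexibility coefficient — unit upward force at B: δ_{BB} = L³/(3EI) = 576/EI.
The prop prevents deflection at B: R_B = δ_0/δ_{BB} = 23799/576 = 41.32 kip.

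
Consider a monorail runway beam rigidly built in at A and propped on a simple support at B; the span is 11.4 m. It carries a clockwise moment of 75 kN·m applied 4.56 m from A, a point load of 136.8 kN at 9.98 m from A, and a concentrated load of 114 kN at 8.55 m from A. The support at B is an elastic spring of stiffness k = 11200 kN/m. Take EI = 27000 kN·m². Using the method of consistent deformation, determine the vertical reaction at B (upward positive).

Choose R_B as the redundant. The primary structure is the cantilever fixed at A.
Downward deflection at the released point B due to the loads:
  clockwise couple 75 at a = 4.56: M₀a(2L − a)/(2EI) = 3119/EI
  point load 136.8 at a = 9.98: Pa²(3L − a)/(6EI) = 55001/EI
  point load 114 at a = 8.55: Pa²(3L − a)/(6EI) = 35627/EI
  δ_0 = 93746/EI
Flexibility coefficient — unit upward force at B: δ_{BB} = L³/(3EI) = 493.8/EI.
With EI = 27000 kN·m²: δ_0 = 3.4721 m and δ_{BB} = 0.018291 m/kN.
Compatibility — the spring shortens by R_B/k under the reaction it provides: δ_0 − R_B·δ_{BB} = R_B/k. With 1/k = 0.000089 m/kN, R_B = δ_0 / (δ_{BB} + 1/k) = 3.4721 / (0.018291 + 0.000089) = 188.9 kN.

R_B = 188.9 kN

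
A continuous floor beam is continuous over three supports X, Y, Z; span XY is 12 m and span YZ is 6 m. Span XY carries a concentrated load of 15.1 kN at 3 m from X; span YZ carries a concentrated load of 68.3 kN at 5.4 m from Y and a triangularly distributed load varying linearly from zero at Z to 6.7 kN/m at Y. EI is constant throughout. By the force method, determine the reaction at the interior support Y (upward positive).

Release continuity at Y by inserting a hinge; the redundant is the internal moment M_Y. The primary structure is two simply-supported spans XY and YZ.
Rotations at Y on the released spans (each span's end-slope, ×1/EI):
  span XY: point load 15.1 at a = 3: Pab(L + a)/(6LEI) = 84.94/EI
  span YZ: point load 68.3 at a = 5.4: Pab(L + b)/(6LEI) = 40.57/EI
  span YZ: triangular load, peak 6.7: w₀L³/(45EI) = 32.16/EI
  relative rotation θ_0 = (84.94 + 72.73)/EI = 157.7/EI
A unit hogging moment at Y produces rotation L₁/(3EI) + L₂/(3EI) = 6/EI.
Slope continuity at Y: θ_0 = M_Y·6/EI, so M_Y = 157.7/6 = 26.28 kN·m (hogging).
Span XY, ΣM about X with M_Y applied at Y: R_Y^{XY}·12 = 45.3 + 26.28, so R_Y^{XY} = 5.965 kN and R_X = 15.1 − 5.965 = 9.135 kN.
Span YZ, ΣM about Z: R_Y^{YZ}·6 = 121.4 + 26.28, so R_Y^{YZ} = 24.61 kN and R_Z = 88.4 − 24.61 = 63.79 kN.
R_Y = 5.965 + 24.61 = 30.57 kN.

R_Y = 30.57 kN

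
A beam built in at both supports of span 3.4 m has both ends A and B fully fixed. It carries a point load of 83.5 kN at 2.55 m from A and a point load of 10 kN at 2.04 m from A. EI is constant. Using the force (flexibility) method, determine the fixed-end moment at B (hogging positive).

Release both end moments; the primary structure is a simply-supported span AB with redundants M_A and M_B.
On the primary (simply-supported) span, the end slopes from the loading are:
  at A: point load 83.5 at a = 2.55: Pab(L + b)/(6LEI) = 37.71/EI
  at B: point load 83.5 at a = 2.55: Pab(L + a)/(6LEI) = 52.79/EI
  at A: point load 10 at a = 2.04: Pab(L + b)/(6LEI) = 6.474/EI
  at B: point load 10 at a = 2.04: Pab(L + a)/(6LEI) = 7.398/EI
  θ_A0 = 44.18/EI,  θ_B0 = 60.19/EI
Flexibility coefficients: a unit moment at one end gives L/(3EI) there and L/(6EI) at the far end, so f₁₁ = f₂₂ = 1.133/EI and f₁₂ = f₂₁ = 0.5667/EI.
Compatibility — zero rotation at each built-in end:
  1.133 M_A + 0.5667 M_B = 44.18
  0.5667 M_A + 1.133 M_B = 60.19
Solving the pair gives M_A = 16.57 kN·m and M_B = 44.82 kN·m (hogging).

M_B = 44.82 kN·m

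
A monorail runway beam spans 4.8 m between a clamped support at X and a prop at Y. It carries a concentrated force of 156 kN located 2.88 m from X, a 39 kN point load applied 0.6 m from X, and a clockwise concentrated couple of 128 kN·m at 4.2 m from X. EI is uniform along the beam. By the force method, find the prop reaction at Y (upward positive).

R_Y = 107.6 kN

Choose R_Y as the redundant. The primary structure is the cantilever fixed at X.
Primary-structure tip deflection at Y by superposition:
  point load 156 at a = 2.88: Pa²(3L − a)/(6EI) = 2484/EI
  point load 39 at a = 0.6: Pa²(3L − a)/(6EI) = 32.29/EI
  clockwise couple 128 at a = 4.2: M₀a(2L − a)/(2EI) = 1452/EI
  δ_0 = 3968/EI
Flexibility coefficient — unit upward force at Y: δ_{YY} = L³/(3EI) = 36.86/EI.
Compatibility at Y: δ_0 − R_Y·δ_{YY} = 0, so R_Y = 3968/36.86 = 107.6 kN.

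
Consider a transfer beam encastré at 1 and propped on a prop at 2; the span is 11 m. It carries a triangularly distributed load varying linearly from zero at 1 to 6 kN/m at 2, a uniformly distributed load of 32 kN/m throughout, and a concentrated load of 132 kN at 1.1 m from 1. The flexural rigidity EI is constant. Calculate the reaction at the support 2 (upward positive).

Release the roller at 2. Primary structure: cantilever fixed at 1.
Primary-structure tip deflection at 2 by superposition:
  triangular load, peak 6 at the free end: 11w₀L⁴/(120EI) = 8053/EI
  UDL 32: wL⁴/(8EI) = 58564/EI
  point load 132 at a = 1.1: Pa²(3L − a)/(6EI) = 849.2/EI
  δ_0 = 67466/EI
Tip deflection under a unit load at 2: L³/(3EI) = 443.7/EI.
The prop prevents deflection at 2: R_2 = δ_0/δ_{22} = 67466/443.7 = 152.1 kN.

R_2 = 152.1 kN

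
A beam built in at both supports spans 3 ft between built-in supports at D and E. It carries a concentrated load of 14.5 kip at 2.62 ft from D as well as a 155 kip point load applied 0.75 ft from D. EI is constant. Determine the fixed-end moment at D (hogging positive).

M_D = 66 kip·ft

Release both end moments; the primary structure is a simply-supported span DE with redundants M_D and M_E.
On the primary (simply-supported) span, the end slopes from the loading are:
  at D: point load 14.5 at a = 2.62: Pab(L + b)/(6LEI) = 2.711/EI
  at E: point load 14.5 at a = 2.62: Pab(L + a)/(6LEI) = 4.507/EI
  at D: point load 155 at a = 0.75: Pab(L + b)/(6LEI) = 76.29/EI
  at E: point load 155 at a = 0.75: Pab(L + a)/(6LEI) = 54.49/EI
  θ_D0 = 79/EI,  θ_E0 = 59/EI
Flexibility coefficients: a unit moment at one end gives L/(3EI) there and L/(6EI) at the far end, so f₁₁ = f₂₂ = 1/EI and f₁₂ = f₂₁ = 0.5/EI.
Compatibility — zero rotation at each built-in end:
  1 M_D + 0.5 M_E = 79
  0.5 M_D + 1 M_E = 59
Solving the pair gives M_D = 66 kip·ft and M_E = 26 kip·ft (hogging).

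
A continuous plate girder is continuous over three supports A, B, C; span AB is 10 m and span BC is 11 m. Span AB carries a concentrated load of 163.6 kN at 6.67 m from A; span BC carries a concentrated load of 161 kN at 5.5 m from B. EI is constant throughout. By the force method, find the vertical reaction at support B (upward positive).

Insert a hinge at B; M_B is the redundant, and each span becomes simply supported.
End slopes at the hinge B, treating each span as simply supported:
  span AB: point load 163.6 at a = 6.67: Pab(L + a)/(6LEI) = 1010/EI
  span BC: point load 161 at a = 5.5: Pab(L + b)/(6LEI) = 1218/EI
  relative rotation θ_0 = (1010 + 1218)/EI = 2227/EI
A unit hogging moment at B produces rotation L₁/(3EI) + L₂/(3EI) = 7/EI.
Slope continuity at B: θ_0 = M_B·7/EI, so M_B = 2227/7 = 318.2 kN·m (hogging).
Span AB, ΣM about A with M_B applied at B: R_B^{AB}·10 = 1091 + 318.2, so R_B^{AB} = 140.9 kN and R_A = 163.6 − 140.9 = 22.66 kN.
Span BC, ΣM about C: R_B^{BC}·11 = 885.5 + 318.2, so R_B^{BC} = 109.4 kN and R_C = 161 − 109.4 = 51.58 kN.
R_B = 140.9 + 109.4 = 250.4 kN.

R_B = 250.4 kN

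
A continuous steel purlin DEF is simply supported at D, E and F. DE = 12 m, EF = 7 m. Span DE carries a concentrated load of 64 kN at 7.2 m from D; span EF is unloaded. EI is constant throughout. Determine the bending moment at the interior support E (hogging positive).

Release continuity at E by inserting a hinge; the redundant is the internal moment M_E. The primary structure is two simply-supported spans DE and EF.
Rotations at E on the released spans (each span's end-slope, ×1/EI):
  span DE: point load 64 at a = 7.2: Pab(L + a)/(6LEI) = 589.8/EI
  relative rotation θ_0 = (589.8 + 0)/EI = 589.8/EI
A unit hogging moment at E produces rotation L₁/(3EI) + L₂/(3EI) = 6.333/EI.
Compatibility: M_E·(L₁+L₂)/(3EI) = θ_0, giving M_E = 93.13 kN·m (hogging).

M_E = 93.13 kN·m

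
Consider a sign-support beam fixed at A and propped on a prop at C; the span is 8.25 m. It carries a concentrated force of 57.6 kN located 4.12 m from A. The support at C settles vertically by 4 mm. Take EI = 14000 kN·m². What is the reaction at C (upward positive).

R_C = 17.66 kN

Choose R_C as the redundant. The primary structure is the cantilever fixed at A.
Downward deflection at the released point C due to the loads:
  point load 57.6 at a = 4.12: Pa²(3L − a)/(6EI) = 3362/EI
Flexibility coefficient — unit upward force at C: δ_{CC} = L³/(3EI) = 187.2/EI.
With EI = 14000 kN·m²: δ_0 = 0.24012 m and δ_{CC} = 0.013369 m/kN.
Compatibility — the beam at C must follow the support down by 0.004 m: δ_0 − R_C·δ_{CC} = 0.004, so R_C = (0.24012 − 0.004)/0.013369 = 17.66 kN.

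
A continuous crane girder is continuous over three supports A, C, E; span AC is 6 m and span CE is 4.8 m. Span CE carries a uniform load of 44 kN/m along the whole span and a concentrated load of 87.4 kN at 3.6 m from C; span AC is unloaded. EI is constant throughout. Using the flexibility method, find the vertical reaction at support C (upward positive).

R_C = 156.8 kN

Release continuity at C by inserting a hinge; the redundant is the internal moment M_C. The primary structure is two simply-supported spans AC and CE.
Discontinuity in slope at C on the released structure — sum the simple-span end rotations:
  span CE: UDL 44: wL³/(24EI) = 202.8/EI
  span CE: point load 87.4 at a = 3.6: Pab(L + b)/(6LEI) = 78.66/EI
  relative rotation θ_0 = (0 + 281.4)/EI = 281.4/EI
A unit hogging moment at C produces rotation L₁/(3EI) + L₂/(3EI) = 3.6/EI.
Compatibility: M_C·(L₁+L₂)/(3EI) = θ_0, giving M_C = 78.17 kN·m (hogging).
Span AC, ΣM about A with M_C applied at C: R_C^{AC}·6 = 0 + 78.17, so R_C^{AC} = 13.03 kN and R_A = 0 − 13.03 = -13.03 kN.
Span CE, ΣM about E: R_C^{CE}·4.8 = 611.8 + 78.17, so R_C^{CE} = 143.7 kN and R_E = 298.6 − 143.7 = 154.9 kN.
R_C = 13.03 + 143.7 = 156.8 kN.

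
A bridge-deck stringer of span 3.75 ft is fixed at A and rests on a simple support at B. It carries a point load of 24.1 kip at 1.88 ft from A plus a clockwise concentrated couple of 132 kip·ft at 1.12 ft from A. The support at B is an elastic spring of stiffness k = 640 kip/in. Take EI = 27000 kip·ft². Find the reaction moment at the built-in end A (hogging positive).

Take the reaction at B as the redundant and release it; the primary structure is a cantilever fixed at A.
Deflection at B on the released cantilever, summing each load's contribution:
  point load 24.1 at a = 1.88: Pa²(3L − a)/(6EI) = 133/EI
  clockwise couple 132 at a = 1.12: M₀a(2L − a)/(2EI) = 471.6/EI
  δ_0 = 604.6/EI
Tip deflection under a unit load at B: L³/(3EI) = 17.58/EI.
With EI = 27000 kip·ft²: δ_0 = 0.022394 ft and δ_{BB} = 0.000651 ft/kip.
Compatibility — the spring shortens by R_B/k under the reaction it provides: δ_0 − R_B·δ_{BB} = R_B/k. With 1/k = 1/(640×12) ft/kip = 0.00013 ft/kip, R_B = δ_0 / (δ_{BB} + 1/k) = 0.022394 / (0.000651 + 0.00013) = 28.66 kip.
Moment equilibrium about A: M_A = Σ(load moments about A) − R_B·L = 177.3 − 28.66×3.75 = 69.82 kip·ft.

M_A = 69.82 kip·ft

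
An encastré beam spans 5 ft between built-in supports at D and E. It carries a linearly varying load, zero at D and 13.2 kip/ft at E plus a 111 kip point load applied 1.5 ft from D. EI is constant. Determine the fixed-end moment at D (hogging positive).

M_D = 92.58 kip·ft

Take the two fixed-end moments M_D, M_E as redundants; the released structure is the simple span DE.
On the primary (simply-supported) span, the end slopes from the loading are:
  at D: triangular load, peak 13.2: 7w₀L³/(360EI) = 32.08/EI
  at E: triangular load, peak 13.2: w₀L³/(45EI) = 36.67/EI
  at D: point load 111 at a = 1.5: Pab(L + b)/(6LEI) = 165.1/EI
  at E: point load 111 at a = 1.5: Pab(L + a)/(6LEI) = 126.3/EI
  θ_D0 = 197.2/EI,  θ_E0 = 162.9/EI
Flexibility coefficients: a unit moment at one end gives L/(3EI) there and L/(6EI) at the far end, so f₁₁ = f₂₂ = 1.667/EI and f₁₂ = f₂₁ = 0.8333/EI.
Compatibility — zero rotation at each built-in end:
  1.667 M_D + 0.8333 M_E = 197.2
  0.8333 M_D + 1.667 M_E = 162.9
Solving the pair gives M_D = 92.58 kip·ft and M_E = 51.47 kip·ft (hogging).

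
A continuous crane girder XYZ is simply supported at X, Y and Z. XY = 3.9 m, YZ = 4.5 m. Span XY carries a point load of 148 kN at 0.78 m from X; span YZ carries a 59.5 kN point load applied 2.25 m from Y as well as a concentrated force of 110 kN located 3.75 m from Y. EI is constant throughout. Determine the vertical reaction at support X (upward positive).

R_X = 99.4 kN

Insert a hinge at Y; M_Y is the redundant, and each span becomes simply supported.
Discontinuity in slope at Y on the released structure — sum the simple-span end rotations:
  span XY: point load 148 at a = 0.78: Pab(L + a)/(6LEI) = 72.03/EI
  span YZ: point load 59.5 at a = 2.25: Pab(L + b)/(6LEI) = 75.3/EI
  span YZ: point load 110 at a = 3.75: Pab(L + b)/(6LEI) = 60.16/EI
  relative rotation θ_0 = (72.03 + 135.5)/EI = 207.5/EI
A unit hogging moment at Y produces rotation L₁/(3EI) + L₂/(3EI) = 2.8/EI.
Compatibility: M_Y·(L₁+L₂)/(3EI) = θ_0, giving M_Y = 74.11 kN·m (hogging).
Span XY, ΣM about X with M_Y applied at Y: R_Y^{XY}·3.9 = 115.4 + 74.11, so R_Y^{XY} = 48.6 kN and R_X = 148 − 48.6 = 99.4 kN.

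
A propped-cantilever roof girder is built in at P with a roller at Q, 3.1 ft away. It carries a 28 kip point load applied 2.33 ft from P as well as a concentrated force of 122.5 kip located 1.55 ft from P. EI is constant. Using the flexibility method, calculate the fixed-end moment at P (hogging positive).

M_P = 81.32 kip·ft

Choose R_Q as the redundant. The primary structure is the cantilever fixed at P.
Deflection at Q on the released cantilever, summing each load's contribution:
  point load 28 at a = 2.33: Pa²(3L − a)/(6EI) = 176.6/EI
  point load 122.5 at a = 1.55: Pa²(3L − a)/(6EI) = 380.1/EI
  δ_0 = 556.7/EI
Flexibility coefficient — unit upward force at Q: δ_{QQ} = L³/(3EI) = 9.93/EI.
The prop prevents deflection at Q: R_Q = δ_0/δ_{QQ} = 556.7/9.93 = 56.06 kip.
Moment equilibrium about P: M_P = Σ(load moments about P) − R_Q·L = 255.1 − 56.06×3.1 = 81.32 kip·ft.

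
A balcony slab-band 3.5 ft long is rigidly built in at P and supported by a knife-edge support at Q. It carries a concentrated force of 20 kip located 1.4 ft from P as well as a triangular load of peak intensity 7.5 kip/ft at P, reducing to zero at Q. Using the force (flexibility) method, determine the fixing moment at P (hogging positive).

Take the reaction at Q as the redundant and release it; the primary structure is a cantilever fixed at P.
Downward deflection at the released point Q due to the loads:
  point load 20 at a = 1.4: Pa²(3L − a)/(6EI) = 59.45/EI
  triangular load, peak 7.5 at the fixed end: w₀L⁴/(30EI) = 37.52/EI
  δ_0 = 96.97/EI
Flexibility coefficient — unit upward force at Q: δ_{QQ} = L³/(3EI) = 14.29/EI.
The prop prevents deflection at Q: R_Q = δ_0/δ_{QQ} = 96.97/14.29 = 6.785 kip.
Moment equilibrium about P: M_P = Σ(load moments about P) − R_Q·L = 43.31 − 6.785×3.5 = 19.57 kip·ft.

M_P = 19.57 kip·ft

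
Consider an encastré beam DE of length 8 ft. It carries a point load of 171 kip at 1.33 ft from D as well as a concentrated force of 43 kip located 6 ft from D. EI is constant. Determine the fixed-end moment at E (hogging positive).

Take the two fixed-end moments M_D, M_E as redundants; the released structure is the simple span DE.
End rotations of the released simple span under the applied load (×1/EI):
  at D: point load 171 at a = 1.33: Pab(L + b)/(6LEI) = 463.6/EI
  at E: point load 171 at a = 1.33: Pab(L + a)/(6LEI) = 294.9/EI
  at D: point load 43 at a = 6: Pab(L + b)/(6LEI) = 107.5/EI
  at E: point load 43 at a = 6: Pab(L + a)/(6LEI) = 150.5/EI
  θ_D0 = 571.1/EI,  θ_E0 = 445.4/EI
Flexibility coefficients: a unit moment at one end gives L/(3EI) there and L/(6EI) at the far end, so f₁₁ = f₂₂ = 2.667/EI and f₁₂ = f₂₁ = 1.333/EI.
Compatibility — zero rotation at each built-in end:
  2.667 M_D + 1.333 M_E = 571.1
  1.333 M_D + 2.667 M_E = 445.4
Solving the pair gives M_D = 174.2 kip·ft and M_E = 79.9 kip·ft (hogging).

M_E = 79.9 kip·ft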